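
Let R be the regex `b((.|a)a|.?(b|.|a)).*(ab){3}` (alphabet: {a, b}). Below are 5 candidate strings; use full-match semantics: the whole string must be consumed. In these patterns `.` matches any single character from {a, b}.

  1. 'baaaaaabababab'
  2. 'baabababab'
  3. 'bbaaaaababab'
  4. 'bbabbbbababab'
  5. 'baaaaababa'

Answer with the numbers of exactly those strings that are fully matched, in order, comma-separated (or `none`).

1, 2, 3, 4

1 → match
2 → match
3 → match
4 → match
5 → no match — must end with 'ab'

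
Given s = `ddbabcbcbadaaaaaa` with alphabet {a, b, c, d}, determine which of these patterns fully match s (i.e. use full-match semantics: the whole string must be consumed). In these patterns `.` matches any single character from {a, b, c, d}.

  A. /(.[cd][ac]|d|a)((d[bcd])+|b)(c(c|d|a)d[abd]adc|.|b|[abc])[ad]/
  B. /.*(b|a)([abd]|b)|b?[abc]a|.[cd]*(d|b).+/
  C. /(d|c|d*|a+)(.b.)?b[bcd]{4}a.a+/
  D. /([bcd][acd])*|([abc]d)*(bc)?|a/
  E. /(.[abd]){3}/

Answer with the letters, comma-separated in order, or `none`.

B, C

A → no match
B → match
C → match
D → no match
E → no match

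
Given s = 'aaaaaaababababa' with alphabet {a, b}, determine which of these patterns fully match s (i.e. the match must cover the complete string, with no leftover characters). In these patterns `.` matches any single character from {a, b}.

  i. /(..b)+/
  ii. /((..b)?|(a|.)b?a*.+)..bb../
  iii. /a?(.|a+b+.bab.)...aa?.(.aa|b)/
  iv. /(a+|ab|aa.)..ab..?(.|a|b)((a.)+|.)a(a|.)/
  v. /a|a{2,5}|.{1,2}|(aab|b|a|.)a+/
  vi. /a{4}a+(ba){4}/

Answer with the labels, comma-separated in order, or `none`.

vi

i → no match — must end with 'b'
ii → no match
iii → no match
iv → no match
v → no match
vi → match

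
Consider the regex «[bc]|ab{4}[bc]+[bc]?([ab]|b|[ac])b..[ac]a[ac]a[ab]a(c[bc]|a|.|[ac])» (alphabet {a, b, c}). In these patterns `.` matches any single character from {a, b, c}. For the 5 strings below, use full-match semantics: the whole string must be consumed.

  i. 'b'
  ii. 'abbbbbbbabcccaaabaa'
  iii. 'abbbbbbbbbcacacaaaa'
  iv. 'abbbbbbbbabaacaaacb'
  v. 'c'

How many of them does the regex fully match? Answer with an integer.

5

i → match
ii → match
iii → match
iv → match
v → match
Total matched: 5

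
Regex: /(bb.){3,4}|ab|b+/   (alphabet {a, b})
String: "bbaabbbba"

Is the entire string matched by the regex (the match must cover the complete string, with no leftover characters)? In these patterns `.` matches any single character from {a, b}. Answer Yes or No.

No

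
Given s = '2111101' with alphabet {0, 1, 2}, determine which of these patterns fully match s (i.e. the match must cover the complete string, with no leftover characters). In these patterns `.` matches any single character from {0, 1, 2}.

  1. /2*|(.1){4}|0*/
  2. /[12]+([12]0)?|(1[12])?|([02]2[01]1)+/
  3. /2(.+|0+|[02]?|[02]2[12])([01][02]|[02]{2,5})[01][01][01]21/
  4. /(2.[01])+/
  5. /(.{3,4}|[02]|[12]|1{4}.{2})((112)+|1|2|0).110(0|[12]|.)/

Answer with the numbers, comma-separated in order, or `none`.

5

1 → no match
2 → no match
3 → no match — must end with '21'
4 → no match
5 → match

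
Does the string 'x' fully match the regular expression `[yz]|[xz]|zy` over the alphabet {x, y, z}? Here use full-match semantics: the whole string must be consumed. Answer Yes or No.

Yes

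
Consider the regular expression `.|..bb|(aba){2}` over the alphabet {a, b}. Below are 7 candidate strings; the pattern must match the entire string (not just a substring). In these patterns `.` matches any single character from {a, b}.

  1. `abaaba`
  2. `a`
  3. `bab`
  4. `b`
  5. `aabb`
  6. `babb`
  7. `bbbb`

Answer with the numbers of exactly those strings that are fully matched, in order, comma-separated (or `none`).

1 → match
2 → match
3 → no match
4 → match
5 → match
6 → match
7 → match

1, 2, 4, 5, 6, 7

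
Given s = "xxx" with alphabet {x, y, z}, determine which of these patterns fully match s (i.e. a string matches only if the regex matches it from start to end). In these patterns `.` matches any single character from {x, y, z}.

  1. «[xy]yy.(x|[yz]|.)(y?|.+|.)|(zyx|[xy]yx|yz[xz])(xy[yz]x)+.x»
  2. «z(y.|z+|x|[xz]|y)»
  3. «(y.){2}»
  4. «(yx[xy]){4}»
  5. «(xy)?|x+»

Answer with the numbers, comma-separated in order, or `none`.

1 → no match
2 → no match — must start with "z"
3 → no match — must start with "y"
4 → no match — must start with "yx"
5 → match

5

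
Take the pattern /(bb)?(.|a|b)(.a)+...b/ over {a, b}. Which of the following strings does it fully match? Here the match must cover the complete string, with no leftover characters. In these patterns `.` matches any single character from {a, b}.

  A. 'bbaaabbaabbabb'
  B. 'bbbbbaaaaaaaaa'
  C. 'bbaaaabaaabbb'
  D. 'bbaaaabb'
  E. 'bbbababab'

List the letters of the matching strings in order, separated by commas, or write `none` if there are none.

none

A → no match
B → no match — must end with 'b'
C → no match
D. 'bbaaaabb' → no match
E. 'bbbababab' → no match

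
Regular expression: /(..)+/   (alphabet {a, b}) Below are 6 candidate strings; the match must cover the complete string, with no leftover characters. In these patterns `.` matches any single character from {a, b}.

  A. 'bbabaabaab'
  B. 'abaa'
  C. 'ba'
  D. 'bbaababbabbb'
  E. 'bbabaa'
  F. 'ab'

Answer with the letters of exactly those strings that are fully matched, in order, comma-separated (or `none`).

A → match
B → match
C → match
D → match
E → match
F → match

A, B, C, D, E, F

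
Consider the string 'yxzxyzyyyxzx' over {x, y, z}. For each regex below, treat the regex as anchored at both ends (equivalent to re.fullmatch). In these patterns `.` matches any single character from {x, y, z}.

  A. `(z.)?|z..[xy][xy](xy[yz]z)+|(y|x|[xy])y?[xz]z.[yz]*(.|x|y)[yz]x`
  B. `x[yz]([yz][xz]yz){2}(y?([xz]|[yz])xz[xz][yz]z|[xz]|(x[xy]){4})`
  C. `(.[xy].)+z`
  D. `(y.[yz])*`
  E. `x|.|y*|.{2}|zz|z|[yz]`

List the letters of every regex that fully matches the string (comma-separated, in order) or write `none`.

A

A → match
B → no match — must start with 'x'
C → no match — must end with 'z'
D → no match
E → no match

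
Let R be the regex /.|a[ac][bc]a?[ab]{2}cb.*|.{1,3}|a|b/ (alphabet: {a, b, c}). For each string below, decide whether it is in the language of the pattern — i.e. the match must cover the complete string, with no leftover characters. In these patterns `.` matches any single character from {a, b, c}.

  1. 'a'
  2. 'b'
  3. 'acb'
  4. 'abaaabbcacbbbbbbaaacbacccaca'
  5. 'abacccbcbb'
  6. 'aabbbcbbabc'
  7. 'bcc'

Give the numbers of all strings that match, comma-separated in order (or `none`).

1, 2, 3, 6, 7

1 → match
2 → match
3 → match
4 → no match
5 → no match
6 → match
7 → match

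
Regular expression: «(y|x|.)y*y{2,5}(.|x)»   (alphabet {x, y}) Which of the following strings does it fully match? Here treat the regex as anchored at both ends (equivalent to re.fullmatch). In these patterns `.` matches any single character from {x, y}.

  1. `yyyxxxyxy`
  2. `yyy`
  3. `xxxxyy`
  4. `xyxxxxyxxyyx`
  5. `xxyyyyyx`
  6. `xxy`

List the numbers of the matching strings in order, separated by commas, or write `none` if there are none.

none

1 → no match
2 → no match
3 → no match
4 → no match
5 → no match
6 → no match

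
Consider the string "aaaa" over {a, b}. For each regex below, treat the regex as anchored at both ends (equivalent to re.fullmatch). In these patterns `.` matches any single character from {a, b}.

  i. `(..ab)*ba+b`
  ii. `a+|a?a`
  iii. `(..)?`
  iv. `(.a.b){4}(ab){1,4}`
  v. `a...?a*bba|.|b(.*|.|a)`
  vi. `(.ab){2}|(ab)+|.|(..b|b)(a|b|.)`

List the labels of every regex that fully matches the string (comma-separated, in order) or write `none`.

i → no match — must end with "ab"
ii → match
iii → no match
iv → no match — must end with "ab"
v → no match
vi → no match

ii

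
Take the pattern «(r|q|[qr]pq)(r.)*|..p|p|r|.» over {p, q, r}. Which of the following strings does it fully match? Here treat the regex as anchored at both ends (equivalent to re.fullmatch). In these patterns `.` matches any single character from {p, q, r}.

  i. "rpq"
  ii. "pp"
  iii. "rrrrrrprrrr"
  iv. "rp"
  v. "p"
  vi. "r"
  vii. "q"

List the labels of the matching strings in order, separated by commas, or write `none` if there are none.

i → match
ii → no match
iii → match
iv → no match
v → match
vi → match
vii → match

i, iii, v, vi, vii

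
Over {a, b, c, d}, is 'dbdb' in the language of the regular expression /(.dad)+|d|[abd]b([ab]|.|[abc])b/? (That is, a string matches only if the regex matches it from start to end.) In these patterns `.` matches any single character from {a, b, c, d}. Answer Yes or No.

Yes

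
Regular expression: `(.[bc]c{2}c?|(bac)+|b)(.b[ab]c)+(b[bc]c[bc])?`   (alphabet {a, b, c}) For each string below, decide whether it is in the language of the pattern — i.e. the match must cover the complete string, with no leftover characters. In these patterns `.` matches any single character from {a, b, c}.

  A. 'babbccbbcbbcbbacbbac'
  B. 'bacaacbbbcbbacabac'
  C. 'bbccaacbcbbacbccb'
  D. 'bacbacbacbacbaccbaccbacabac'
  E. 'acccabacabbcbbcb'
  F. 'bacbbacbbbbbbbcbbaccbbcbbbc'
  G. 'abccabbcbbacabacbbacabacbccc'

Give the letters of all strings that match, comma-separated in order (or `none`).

D, E, G

A → no match
B → no match
C → no match
D → match
E → match
F → no match
G → match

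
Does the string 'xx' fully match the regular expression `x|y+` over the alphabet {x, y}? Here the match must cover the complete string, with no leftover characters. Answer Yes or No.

No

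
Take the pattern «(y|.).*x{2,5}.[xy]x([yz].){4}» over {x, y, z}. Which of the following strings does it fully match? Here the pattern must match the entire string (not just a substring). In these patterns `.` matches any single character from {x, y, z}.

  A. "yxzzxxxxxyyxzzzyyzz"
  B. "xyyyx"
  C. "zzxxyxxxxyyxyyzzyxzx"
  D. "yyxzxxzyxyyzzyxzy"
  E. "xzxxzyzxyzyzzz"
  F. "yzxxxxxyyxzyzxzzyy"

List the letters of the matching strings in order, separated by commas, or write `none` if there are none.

C, D, F

A → no match
B. "xyyyx" → no match
C → match
D → match
E → no match
F → match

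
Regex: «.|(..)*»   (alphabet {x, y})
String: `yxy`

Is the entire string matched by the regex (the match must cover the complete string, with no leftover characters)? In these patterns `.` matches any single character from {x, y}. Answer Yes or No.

No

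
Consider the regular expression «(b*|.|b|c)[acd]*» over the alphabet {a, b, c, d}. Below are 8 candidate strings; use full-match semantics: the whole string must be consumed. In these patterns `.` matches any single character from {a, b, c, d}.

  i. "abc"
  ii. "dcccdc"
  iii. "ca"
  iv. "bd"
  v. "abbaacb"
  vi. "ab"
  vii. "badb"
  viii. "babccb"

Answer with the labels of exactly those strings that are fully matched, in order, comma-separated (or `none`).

i → no match
ii → match
iii → match
iv → match
v → no match
vi → no match
vii → no match
viii → no match

ii, iii, iv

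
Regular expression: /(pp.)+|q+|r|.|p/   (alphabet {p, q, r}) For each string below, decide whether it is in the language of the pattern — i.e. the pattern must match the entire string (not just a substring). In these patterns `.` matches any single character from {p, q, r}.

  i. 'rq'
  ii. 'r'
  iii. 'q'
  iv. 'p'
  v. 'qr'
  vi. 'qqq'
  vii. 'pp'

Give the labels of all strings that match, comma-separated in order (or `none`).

i → no match
ii → match
iii → match
iv → match
v → no match
vi → match
vii → no match

ii, iii, iv, vi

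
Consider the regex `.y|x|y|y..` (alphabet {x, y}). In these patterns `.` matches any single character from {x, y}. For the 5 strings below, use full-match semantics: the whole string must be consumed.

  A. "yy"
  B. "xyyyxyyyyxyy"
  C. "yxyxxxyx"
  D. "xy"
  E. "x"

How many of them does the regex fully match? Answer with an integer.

A. "yy" → match
B. "xyyyxyyyyxyy" → no match
C. "yxyxxxyx" → no match
D. "xy" → match
E. "x" → match
Total matched: 3

3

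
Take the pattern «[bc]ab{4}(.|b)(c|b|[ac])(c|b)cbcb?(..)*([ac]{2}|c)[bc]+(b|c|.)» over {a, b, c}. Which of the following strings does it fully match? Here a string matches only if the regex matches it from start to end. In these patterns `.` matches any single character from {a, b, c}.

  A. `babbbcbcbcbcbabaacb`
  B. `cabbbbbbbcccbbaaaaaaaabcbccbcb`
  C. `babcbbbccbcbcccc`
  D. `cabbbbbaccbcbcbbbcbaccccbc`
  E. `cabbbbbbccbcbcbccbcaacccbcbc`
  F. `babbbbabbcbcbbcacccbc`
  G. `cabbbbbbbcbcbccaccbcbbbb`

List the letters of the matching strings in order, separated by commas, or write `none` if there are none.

A → no match
B → no match
C → no match
D → match
E → match
F → match
G → match

D, E, F, G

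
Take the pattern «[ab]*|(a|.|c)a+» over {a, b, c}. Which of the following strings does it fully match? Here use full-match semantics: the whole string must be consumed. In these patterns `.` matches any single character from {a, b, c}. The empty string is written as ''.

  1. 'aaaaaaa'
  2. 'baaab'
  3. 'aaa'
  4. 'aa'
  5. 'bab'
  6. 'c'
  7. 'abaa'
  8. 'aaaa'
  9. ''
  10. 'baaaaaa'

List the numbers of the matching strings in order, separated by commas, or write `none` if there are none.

1, 2, 3, 4, 5, 7, 8, 9, 10

1 → match
2 → match
3 → match
4 → match
5 → match
6 → no match
7 → match
8 → match
9 → match
10 → match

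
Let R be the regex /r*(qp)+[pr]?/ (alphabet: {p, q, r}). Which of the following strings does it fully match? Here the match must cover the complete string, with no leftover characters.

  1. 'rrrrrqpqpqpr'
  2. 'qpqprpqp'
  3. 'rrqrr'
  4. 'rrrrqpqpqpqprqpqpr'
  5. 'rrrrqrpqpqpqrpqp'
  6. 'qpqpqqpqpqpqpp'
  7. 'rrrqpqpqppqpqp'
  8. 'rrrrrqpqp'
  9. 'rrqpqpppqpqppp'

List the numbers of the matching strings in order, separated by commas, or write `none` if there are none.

1, 8

1. 'rrrrrqpqpqpr' → match
2. 'qpqprpqp' → no match
3. 'rrqrr' → no match
4 → no match
5 → no match
6 → no match
7 → no match
8. 'rrrrrqpqp' → match
9 → no match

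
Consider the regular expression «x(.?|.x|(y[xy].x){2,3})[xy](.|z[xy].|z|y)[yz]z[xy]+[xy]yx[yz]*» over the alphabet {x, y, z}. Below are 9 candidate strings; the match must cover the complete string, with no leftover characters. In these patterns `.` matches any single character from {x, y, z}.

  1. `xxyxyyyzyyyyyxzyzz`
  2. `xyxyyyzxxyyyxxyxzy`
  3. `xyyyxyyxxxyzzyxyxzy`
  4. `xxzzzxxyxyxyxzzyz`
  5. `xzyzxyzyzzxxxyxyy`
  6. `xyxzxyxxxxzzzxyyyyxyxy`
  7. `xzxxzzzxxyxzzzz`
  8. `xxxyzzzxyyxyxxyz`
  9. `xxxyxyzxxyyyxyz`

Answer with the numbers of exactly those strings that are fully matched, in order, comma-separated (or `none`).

1 → no match
2 → match
3 → match
4 → match
5 → no match
6 → match
7 → match
8 → no match
9 → match

2, 3, 4, 6, 7, 9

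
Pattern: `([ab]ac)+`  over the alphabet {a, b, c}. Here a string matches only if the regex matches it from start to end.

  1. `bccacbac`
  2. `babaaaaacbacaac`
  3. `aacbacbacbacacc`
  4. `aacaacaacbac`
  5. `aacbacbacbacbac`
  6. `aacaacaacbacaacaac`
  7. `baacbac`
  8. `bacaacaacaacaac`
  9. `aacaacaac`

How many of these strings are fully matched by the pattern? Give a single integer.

5

1 → no match
2 → no match
3 → no match — must end with `ac`
4 → match
5 → match
6 → match
7 → no match
8 → match
9 → match
Total matched: 5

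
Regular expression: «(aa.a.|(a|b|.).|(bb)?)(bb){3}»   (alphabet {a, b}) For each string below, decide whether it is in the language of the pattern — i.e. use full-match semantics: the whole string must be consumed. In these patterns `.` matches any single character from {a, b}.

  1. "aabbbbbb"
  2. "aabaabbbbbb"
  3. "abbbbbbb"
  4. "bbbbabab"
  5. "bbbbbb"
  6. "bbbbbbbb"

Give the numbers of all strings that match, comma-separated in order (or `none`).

1 → match
2 → match
3 → match
4 → no match — must end with "bb"
5 → match
6 → match

1, 2, 3, 5, 6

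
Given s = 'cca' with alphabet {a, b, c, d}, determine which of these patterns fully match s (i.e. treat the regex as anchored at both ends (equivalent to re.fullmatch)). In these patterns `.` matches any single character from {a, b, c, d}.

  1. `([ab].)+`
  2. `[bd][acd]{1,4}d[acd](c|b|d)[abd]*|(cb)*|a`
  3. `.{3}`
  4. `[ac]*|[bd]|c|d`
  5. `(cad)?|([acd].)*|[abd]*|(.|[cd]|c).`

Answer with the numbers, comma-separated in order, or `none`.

1 → no match
2 → no match
3 → match
4 → match
5 → no match

3, 4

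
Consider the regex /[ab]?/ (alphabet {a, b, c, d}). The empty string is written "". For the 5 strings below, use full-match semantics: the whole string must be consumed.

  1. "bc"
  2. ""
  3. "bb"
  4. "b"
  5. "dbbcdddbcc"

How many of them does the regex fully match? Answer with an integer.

2

1 → no match
2 → match
3 → no match
4 → match
5 → no match
Total matched: 2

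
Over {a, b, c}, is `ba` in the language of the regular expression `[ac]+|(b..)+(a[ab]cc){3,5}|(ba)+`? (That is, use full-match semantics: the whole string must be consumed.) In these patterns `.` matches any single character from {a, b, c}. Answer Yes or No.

Yes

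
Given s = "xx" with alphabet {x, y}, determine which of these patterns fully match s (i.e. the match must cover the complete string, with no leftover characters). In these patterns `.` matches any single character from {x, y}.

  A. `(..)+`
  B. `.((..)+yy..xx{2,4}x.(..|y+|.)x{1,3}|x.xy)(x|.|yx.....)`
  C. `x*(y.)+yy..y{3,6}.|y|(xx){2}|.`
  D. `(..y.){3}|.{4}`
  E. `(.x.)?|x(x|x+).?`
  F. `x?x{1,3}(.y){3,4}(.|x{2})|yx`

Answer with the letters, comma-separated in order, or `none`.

A, E

A → match
B → no match
C → no match
D → no match
E → match
F → no match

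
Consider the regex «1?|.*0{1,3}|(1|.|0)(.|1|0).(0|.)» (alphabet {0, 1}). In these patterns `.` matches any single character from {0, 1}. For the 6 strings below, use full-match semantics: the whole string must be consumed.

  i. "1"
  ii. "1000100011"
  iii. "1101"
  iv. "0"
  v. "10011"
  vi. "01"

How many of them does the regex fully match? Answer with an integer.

3

i → match
ii → no match
iii → match
iv → match
v → no match
vi → no match
Total matched: 3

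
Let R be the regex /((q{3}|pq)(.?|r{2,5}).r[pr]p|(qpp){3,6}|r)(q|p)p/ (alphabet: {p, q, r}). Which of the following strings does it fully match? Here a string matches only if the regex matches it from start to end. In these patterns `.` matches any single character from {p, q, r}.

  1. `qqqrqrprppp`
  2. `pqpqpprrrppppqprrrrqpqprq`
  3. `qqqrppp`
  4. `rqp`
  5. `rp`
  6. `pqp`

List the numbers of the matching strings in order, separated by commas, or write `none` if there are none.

4

1 → no match
2 → no match — must end with `p`
3 → no match
4 → match
5 → no match
6 → no match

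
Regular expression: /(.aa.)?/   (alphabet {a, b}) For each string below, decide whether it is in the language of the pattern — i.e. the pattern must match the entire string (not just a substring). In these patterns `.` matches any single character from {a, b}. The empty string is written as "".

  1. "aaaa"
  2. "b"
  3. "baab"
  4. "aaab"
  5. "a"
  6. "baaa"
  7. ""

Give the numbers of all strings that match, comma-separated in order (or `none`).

1 → match
2 → no match
3 → match
4 → match
5 → no match
6 → match
7 → match

1, 3, 4, 6, 7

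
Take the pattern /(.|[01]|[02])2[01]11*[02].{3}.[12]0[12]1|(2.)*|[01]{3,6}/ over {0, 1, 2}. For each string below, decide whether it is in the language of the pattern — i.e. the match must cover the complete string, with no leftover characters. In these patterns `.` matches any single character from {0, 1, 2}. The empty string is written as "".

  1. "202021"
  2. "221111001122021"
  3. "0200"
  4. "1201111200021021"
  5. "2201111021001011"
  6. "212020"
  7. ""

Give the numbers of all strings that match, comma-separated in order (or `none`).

1, 2, 4, 5, 6, 7

1. "202021" → match
2 → match
3. "0200" → no match
4 → match
5 → match
6. "212020" → match
7. "" → match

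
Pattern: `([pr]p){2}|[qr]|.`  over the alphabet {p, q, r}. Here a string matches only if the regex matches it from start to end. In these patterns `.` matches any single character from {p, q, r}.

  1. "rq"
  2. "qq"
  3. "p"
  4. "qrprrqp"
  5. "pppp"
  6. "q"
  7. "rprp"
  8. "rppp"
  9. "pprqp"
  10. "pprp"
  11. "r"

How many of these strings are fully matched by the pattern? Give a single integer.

7

1. "rq" → no match
2. "qq" → no match
3. "p" → match
4. "qrprrqp" → no match
5. "pppp" → match
6. "q" → match
7. "rprp" → match
8. "rppp" → match
9. "pprqp" → no match
10. "pprp" → match
11. "r" → match
Total matched: 7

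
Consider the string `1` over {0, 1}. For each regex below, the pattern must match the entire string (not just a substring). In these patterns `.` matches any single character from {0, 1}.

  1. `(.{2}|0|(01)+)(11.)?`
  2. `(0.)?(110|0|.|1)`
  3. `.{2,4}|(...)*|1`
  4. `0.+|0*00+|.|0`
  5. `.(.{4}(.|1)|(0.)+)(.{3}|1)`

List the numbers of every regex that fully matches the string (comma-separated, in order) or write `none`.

1 → no match
2 → match
3 → match
4 → match
5 → no match

2, 3, 4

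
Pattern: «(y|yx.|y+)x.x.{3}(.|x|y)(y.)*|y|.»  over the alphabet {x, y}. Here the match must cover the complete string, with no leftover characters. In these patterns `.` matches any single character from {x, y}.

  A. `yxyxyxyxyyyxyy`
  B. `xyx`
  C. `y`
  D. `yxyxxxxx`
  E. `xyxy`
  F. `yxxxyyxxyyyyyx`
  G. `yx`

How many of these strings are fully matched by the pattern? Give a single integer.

4

A → match
B → no match
C → match
D → match
E → no match
F → match
G → no match
Total matched: 4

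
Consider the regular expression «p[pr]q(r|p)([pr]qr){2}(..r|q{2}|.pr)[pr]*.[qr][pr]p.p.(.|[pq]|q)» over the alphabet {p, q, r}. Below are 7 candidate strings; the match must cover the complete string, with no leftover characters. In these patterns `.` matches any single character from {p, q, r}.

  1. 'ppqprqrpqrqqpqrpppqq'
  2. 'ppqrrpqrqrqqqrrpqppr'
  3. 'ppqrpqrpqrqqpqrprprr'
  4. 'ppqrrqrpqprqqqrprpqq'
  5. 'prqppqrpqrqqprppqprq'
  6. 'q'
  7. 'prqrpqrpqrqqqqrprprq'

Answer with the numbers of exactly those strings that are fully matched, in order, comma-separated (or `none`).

1 → match
2 → no match
3 → match
4 → no match
5 → match
6. 'q' → no match — must start with 'p'
7 → match

1, 3, 5, 7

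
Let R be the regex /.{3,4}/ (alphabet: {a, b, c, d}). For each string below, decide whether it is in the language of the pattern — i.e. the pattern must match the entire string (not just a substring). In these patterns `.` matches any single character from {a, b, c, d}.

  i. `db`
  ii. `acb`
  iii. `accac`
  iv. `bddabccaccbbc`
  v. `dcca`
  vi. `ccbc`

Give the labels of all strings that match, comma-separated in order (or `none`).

ii, v, vi

i → no match
ii → match
iii → no match
iv → no match
v → match
vi → match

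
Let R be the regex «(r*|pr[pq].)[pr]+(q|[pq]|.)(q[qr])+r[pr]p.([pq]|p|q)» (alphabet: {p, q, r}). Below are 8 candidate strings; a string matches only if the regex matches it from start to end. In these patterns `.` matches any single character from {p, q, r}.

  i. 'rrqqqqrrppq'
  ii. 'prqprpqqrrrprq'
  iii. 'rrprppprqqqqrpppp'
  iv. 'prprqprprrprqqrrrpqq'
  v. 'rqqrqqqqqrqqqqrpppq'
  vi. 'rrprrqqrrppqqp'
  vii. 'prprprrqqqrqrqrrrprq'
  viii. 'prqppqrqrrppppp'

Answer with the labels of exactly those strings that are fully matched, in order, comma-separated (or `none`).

i, ii, iii, v, vii

i → match
ii → match
iii → match
iv → no match
v → match
vi → no match
vii → match
viii → no match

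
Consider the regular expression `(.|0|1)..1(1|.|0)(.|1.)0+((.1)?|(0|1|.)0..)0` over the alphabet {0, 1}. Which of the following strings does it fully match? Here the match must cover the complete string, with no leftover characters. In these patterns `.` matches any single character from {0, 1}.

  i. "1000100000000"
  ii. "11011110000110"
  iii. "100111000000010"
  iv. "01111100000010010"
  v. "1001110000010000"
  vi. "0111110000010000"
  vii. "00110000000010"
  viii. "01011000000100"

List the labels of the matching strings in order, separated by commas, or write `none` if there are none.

ii, iii, iv, v, vi, vii, viii

i → no match
ii → match
iii → match
iv → match
v → match
vi → match
vii → match
viii → match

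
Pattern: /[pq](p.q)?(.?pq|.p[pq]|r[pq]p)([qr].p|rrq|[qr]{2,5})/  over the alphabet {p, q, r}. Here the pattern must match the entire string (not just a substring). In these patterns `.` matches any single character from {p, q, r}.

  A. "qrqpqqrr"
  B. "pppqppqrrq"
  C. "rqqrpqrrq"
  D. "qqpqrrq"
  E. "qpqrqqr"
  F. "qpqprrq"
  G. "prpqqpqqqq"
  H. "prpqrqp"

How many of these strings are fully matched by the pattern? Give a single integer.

5

A → match
B → match
C → no match
D → match
E → match
F → no match
G → no match
H → match
Total matched: 5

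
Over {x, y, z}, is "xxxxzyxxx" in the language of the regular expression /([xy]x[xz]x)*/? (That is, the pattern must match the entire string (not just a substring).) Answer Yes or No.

No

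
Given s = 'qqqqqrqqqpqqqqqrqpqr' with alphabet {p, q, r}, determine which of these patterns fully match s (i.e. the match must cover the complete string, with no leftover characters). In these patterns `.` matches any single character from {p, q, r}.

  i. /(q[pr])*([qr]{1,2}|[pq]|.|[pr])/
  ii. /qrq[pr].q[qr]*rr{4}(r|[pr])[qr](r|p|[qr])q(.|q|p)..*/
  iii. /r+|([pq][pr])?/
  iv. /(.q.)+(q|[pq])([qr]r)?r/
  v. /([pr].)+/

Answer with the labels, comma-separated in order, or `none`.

iv

i → no match
ii → no match — must start with 'qrq'
iii → no match
iv → match
v → no match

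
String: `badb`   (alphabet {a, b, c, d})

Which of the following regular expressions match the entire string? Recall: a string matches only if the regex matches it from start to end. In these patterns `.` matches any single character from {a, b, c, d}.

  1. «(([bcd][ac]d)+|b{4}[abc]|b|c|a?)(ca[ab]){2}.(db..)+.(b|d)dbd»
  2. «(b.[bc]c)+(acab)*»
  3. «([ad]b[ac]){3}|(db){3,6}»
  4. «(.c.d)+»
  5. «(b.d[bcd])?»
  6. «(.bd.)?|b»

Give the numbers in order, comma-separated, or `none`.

5

1 → no match — must end with `dbd`
2 → no match
3 → no match
4 → no match — must end with `d`
5 → match
6 → no match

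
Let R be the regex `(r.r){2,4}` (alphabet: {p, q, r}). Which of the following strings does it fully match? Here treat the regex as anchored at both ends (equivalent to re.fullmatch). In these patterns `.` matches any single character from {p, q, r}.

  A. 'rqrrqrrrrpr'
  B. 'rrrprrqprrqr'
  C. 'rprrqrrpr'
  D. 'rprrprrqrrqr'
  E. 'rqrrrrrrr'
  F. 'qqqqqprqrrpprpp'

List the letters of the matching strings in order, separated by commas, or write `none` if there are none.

A → no match
B → no match
C → match
D → match
E → match
F → no match — must start with 'r'

C, D, E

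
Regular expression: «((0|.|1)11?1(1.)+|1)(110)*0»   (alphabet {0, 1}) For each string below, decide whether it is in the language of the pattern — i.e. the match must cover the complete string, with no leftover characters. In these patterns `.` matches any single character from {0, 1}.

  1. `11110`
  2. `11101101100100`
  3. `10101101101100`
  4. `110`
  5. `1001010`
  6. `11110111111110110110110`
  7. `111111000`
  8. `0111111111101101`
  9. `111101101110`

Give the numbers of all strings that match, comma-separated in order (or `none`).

1 → no match
2 → no match
3 → no match
4 → no match
5 → no match
6 → no match
7 → no match
8 → no match — must end with `0`
9 → no match

none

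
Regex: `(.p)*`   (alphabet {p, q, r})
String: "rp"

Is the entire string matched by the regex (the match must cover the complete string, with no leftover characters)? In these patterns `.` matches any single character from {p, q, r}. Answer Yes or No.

Yes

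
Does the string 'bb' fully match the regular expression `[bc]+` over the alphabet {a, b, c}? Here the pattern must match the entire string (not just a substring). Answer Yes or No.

Yes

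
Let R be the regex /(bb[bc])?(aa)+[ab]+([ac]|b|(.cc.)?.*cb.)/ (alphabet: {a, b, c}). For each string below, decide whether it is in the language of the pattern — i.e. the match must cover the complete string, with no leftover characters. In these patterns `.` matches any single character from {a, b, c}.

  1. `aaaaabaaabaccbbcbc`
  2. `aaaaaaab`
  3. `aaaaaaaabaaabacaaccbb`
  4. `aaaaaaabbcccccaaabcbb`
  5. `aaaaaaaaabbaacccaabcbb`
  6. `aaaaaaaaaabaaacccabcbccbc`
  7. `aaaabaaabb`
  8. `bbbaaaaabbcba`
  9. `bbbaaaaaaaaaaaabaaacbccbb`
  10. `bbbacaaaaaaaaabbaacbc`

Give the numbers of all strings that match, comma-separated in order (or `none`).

1, 2, 3, 4, 5, 6, 7, 8, 9

1 → match
2. `aaaaaaab` → match
3 → match
4 → match
5 → match
6 → match
7. `aaaabaaabb` → match
8 → match
9 → match
10 → no match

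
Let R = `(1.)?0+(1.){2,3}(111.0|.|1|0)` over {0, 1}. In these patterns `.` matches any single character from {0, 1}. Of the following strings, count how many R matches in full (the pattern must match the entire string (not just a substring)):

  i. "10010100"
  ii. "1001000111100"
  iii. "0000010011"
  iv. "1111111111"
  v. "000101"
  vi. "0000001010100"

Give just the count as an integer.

i. "10010100" → match
ii → no match
iii. "0000010011" → no match
iv. "1111111111" → no match
v. "000101" → no match
vi → match
Total matched: 2

2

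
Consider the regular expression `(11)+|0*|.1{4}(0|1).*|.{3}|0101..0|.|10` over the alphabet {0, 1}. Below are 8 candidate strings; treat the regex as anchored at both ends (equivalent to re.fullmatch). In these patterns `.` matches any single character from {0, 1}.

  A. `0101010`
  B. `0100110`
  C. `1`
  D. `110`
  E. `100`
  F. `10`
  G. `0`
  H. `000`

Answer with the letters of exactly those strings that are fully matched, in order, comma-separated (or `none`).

A. `0101010` → match
B. `0100110` → no match
C. `1` → match
D. `110` → match
E. `100` → match
F. `10` → match
G. `0` → match
H. `000` → match

A, C, D, E, F, G, H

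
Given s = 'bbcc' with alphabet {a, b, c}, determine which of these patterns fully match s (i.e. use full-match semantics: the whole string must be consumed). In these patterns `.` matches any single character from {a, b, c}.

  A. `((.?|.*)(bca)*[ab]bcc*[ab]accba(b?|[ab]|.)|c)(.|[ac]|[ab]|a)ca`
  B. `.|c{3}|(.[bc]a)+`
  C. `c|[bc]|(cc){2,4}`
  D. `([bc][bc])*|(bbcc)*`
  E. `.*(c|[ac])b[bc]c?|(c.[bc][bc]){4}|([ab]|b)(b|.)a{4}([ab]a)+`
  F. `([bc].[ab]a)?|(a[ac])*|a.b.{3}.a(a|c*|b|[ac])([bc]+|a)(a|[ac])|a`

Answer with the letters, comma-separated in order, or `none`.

A → no match — must end with 'ca'
B → no match
C → no match
D → match
E → no match
F → no match

D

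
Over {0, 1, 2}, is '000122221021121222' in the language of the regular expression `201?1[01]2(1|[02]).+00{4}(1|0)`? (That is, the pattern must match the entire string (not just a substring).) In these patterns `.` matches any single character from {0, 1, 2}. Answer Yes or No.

Every match must start with '20', but '000122221021121222' does not.

No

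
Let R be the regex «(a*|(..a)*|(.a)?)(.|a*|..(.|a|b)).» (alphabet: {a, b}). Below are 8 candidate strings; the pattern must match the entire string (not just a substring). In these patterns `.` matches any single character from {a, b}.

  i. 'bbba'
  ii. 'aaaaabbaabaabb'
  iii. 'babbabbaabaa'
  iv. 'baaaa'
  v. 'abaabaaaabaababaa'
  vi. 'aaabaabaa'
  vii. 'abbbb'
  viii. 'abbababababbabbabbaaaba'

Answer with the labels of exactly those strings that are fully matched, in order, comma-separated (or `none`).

i, iv, vii

i. 'bbba' → match
ii → no match
iii. 'babbabbaabaa' → no match
iv. 'baaaa' → match
v → no match
vi. 'aaabaabaa' → no match
vii. 'abbbb' → match
viii → no match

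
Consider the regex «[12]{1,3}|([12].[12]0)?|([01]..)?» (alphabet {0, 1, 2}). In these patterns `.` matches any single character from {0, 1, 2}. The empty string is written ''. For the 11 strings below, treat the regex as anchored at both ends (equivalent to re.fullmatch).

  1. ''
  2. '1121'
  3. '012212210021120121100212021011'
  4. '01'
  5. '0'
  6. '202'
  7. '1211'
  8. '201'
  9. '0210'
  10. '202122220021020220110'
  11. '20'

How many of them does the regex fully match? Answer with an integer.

1

1 → match
2 → no match
3 → no match
4 → no match
5 → no match
6 → no match
7 → no match
8 → no match
9 → no match
10 → no match
11 → no match
Total matched: 1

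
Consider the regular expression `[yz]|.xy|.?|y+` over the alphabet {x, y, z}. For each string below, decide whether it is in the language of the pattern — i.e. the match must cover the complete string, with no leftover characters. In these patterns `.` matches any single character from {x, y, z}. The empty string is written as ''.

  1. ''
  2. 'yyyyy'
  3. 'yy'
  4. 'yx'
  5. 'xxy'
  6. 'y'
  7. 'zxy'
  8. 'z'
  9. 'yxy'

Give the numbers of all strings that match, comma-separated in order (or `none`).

1, 2, 3, 5, 6, 7, 8, 9

1 → match
2 → match
3 → match
4 → no match
5 → match
6 → match
7 → match
8 → match
9 → match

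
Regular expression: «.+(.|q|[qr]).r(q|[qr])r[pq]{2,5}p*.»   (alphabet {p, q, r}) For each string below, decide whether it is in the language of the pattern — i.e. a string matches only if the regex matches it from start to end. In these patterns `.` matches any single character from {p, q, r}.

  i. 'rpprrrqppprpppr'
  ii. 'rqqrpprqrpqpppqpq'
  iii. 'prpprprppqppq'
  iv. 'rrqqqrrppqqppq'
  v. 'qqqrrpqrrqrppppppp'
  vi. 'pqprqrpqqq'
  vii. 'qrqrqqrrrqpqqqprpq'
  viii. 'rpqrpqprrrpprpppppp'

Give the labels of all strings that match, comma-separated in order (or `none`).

v, vi

i → no match
ii → no match
iii → no match
iv → no match
v → match
vi → match
vii → no match
viii → no match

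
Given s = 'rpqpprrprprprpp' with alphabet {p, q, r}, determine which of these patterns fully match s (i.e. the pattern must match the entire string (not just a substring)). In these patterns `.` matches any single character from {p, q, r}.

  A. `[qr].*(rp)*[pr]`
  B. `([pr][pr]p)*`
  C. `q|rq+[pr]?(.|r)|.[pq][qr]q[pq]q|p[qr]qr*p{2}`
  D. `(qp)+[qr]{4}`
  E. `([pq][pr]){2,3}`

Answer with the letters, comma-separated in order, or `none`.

A

A → match
B → no match
C → no match
D → no match — must start with 'qp'
E → no match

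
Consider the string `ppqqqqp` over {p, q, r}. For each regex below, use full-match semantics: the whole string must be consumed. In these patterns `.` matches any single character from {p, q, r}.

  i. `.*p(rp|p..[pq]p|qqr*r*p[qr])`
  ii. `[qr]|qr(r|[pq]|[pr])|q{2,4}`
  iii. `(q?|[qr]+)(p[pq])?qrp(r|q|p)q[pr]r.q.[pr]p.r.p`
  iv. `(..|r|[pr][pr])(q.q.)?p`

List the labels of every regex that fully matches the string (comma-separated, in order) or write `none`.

i → no match
ii → no match
iii → no match
iv → match

iv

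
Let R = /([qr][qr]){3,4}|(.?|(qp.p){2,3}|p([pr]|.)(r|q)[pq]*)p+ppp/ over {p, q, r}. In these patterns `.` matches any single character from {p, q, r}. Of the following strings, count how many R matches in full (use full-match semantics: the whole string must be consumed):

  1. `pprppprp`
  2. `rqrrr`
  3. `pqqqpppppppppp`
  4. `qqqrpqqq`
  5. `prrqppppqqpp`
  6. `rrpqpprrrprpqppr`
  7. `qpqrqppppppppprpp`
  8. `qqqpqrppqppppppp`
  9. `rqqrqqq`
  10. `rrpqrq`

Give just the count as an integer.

1

1 → no match
2 → no match
3 → match
4 → no match
5 → no match
6 → no match
7 → no match
8 → no match
9 → no match
10 → no match
Total matched: 1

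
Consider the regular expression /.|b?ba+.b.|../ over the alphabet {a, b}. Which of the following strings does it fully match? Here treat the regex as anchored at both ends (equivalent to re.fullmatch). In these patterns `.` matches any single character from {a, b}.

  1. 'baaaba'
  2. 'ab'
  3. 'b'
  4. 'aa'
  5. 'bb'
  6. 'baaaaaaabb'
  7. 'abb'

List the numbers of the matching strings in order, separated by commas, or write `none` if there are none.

1, 2, 3, 4, 5, 6

1 → match
2 → match
3 → match
4 → match
5 → match
6 → match
7 → no match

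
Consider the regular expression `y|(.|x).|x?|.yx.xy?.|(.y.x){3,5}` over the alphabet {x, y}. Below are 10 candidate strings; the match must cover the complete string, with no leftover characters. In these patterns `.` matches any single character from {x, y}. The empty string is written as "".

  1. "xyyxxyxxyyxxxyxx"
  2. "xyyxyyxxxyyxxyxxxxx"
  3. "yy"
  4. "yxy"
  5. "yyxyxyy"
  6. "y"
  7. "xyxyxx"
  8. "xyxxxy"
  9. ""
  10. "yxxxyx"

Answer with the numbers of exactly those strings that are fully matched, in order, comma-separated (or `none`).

1 → match
2 → no match
3 → match
4 → no match
5 → match
6 → match
7 → match
8 → match
9 → match
10 → no match

1, 3, 5, 6, 7, 8, 9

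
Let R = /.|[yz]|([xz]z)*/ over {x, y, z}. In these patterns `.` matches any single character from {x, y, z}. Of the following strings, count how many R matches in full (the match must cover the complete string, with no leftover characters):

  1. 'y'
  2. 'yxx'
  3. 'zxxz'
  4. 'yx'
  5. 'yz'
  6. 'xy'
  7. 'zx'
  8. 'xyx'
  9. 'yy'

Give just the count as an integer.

1

1 → match
2 → no match
3 → no match
4 → no match
5 → no match
6 → no match
7 → no match
8 → no match
9 → no match
Total matched: 1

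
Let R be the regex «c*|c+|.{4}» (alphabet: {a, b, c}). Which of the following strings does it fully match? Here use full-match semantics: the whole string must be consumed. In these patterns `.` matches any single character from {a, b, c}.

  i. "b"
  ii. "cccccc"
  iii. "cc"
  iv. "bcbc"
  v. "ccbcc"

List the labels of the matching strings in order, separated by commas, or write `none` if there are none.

i → no match
ii → match
iii → match
iv → match
v → no match

ii, iii, iv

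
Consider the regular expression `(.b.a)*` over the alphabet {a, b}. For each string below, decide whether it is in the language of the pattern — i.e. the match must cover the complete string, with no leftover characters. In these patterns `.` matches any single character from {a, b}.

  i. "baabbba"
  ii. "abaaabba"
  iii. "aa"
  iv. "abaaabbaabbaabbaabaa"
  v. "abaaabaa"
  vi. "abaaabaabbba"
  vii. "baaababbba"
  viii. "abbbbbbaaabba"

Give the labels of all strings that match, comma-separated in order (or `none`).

i → no match
ii → match
iii → no match
iv → match
v → match
vi → match
vii → no match
viii → no match

ii, iv, v, vi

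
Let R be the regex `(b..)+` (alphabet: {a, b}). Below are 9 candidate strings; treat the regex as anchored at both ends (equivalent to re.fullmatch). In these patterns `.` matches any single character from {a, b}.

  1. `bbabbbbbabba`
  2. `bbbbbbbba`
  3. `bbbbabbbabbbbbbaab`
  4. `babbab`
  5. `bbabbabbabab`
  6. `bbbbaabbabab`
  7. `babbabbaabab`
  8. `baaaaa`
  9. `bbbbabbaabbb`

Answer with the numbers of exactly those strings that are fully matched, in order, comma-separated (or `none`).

1 → match
2 → match
3 → no match
4 → match
5 → match
6 → match
7 → match
8 → no match
9 → match

1, 2, 4, 5, 6, 7, 9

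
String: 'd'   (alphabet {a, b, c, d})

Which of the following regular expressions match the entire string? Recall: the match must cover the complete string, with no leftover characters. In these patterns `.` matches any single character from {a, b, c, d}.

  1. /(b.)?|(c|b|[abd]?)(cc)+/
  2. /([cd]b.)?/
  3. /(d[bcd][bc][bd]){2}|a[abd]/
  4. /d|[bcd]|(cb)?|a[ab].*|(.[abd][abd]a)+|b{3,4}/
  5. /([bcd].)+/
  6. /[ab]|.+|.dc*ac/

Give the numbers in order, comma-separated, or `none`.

1 → no match
2 → no match
3 → no match
4 → match
5 → no match
6 → match

4, 6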